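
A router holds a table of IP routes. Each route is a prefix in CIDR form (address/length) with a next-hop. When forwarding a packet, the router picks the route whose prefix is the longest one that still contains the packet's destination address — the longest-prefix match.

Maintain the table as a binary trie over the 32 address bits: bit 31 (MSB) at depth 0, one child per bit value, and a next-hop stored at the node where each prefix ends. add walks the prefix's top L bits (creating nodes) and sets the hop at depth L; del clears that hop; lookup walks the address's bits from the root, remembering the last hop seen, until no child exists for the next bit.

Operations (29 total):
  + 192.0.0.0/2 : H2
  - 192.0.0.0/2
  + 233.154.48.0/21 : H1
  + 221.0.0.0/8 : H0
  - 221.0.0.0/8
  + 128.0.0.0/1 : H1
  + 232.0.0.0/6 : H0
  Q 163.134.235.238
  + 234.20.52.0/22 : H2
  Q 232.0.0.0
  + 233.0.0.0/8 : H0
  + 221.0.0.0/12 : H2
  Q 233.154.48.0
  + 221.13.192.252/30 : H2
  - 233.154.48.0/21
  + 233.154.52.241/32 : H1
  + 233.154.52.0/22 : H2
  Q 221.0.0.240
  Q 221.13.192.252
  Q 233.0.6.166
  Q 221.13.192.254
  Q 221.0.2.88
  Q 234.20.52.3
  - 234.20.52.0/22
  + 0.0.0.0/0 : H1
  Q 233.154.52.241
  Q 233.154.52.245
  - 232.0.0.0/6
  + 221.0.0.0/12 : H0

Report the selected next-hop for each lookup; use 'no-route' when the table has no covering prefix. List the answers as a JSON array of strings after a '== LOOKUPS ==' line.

Process each operation:
  add 192.0.0.0/2 -> H2 at depth 2
  - 192.0.0.0/2 clear@2
  add 233.154.48.0/21 -> H1 at depth 21
  add 221.0.0.0/8 -> H0 at depth 8
  - 221.0.0.0/8 clear@8
  add 128.0.0.0/1 -> H1 at depth 1
  add 232.0.0.0/6 -> H0 at depth 6
  ? 163.134.235.238  path d0:-→d1:H1  best=H1
  add 234.20.52.0/22 -> H2 at depth 22
  ? 232.0.0.0  path d0:-→d1:H1→d2:-→d3:-→d4:-→d5:-→d6:H0→d7:-  best=H0
  add 233.0.0.0/8 -> H0 at depth 8
  add 221.0.0.0/12 -> H2 at depth 12
  ? 233.154.48.0  path d0:-→d1:H1→d2:-→d3:-→d4:-→d5:-→d6:H0→d7:-→d8:H0→d9:-→d10:-→d11:-→d12:-→d13:-→d14:-→d15:-→d16:-→d17:-→d18:-→d19:-→d20:-→d21:H1  best=H1
  add 221.13.192.252/30 -> H2 at depth 30
  - 233.154.48.0/21 clear@21
  add 233.154.52.241/32 -> H1 at depth 32
  add 233.154.52.0/22 -> H2 at depth 22
  ? 221.0.0.240  path d0:-→d1:H1→d2:-→d3:-→d4:-→d5:-→d6:-→d7:-→d8:-→d9:-→d10:-→d11:-→d12:H2  best=H2
  ? 221.13.192.252  path d0:-→d1:H1→d2:-→d3:-→d4:-→d5:-→d6:-→d7:-→d8:-→d9:-→d10:-→d11:-→d12:H2→d13:-→d14:-→d15:-→d16:-→d17:-→d18:-→d19:-→d20:-→d21:-→d22:-→d23:-→d24:-→d25:-→d26:-→d27:-→d28:-→d29:-→d30:H2  best=H2
  ? 233.0.6.166  path d0:-→d1:H1→d2:-→d3:-→d4:-→d5:-→d6:H0→d7:-→d8:H0  best=H0
  ? 221.13.192.254  path d0:-→d1:H1→d2:-→d3:-→d4:-→d5:-→d6:-→d7:-→d8:-→d9:-→d10:-→d11:-→d12:H2→d13:-→d14:-→d15:-→d16:-→d17:-→d18:-→d19:-→d20:-→d21:-→d22:-→d23:-→d24:-→d25:-→d26:-→d27:-→d28:-→d29:-→d30:H2  best=H2
  ? 221.0.2.88  path d0:-→d1:H1→d2:-→d3:-→d4:-→d5:-→d6:-→d7:-→d8:-→d9:-→d10:-→d11:-→d12:H2  best=H2
  ? 234.20.52.3  path d0:-→d1:H1→d2:-→d3:-→d4:-→d5:-→d6:H0→d7:-→d8:-→d9:-→d10:-→d11:-→d12:-→d13:-→d14:-→d15:-→d16:-→d17:-→d18:-→d19:-→d20:-→d21:-→d22:H2  best=H2
  - 234.20.52.0/22 clear@22
  add 0.0.0.0/0 -> H1 at depth 0
  ? 233.154.52.241  path d0:H1→d1:H1→d2:-→d3:-→d4:-→d5:-→d6:H0→d7:-→d8:H0→d9:-→d10:-→d11:-→d12:-→d13:-→d14:-→d15:-→d16:-→d17:-→d18:-→d19:-→d20:-→d21:-→d22:H2→d23:-→d24:-→d25:-→d26:-→d27:-→d28:-→d29:-→d30:-→d31:-→d32:H1  best=H1
  ? 233.154.52.245  path d0:H1→d1:H1→d2:-→d3:-→d4:-→d5:-→d6:H0→d7:-→d8:H0→d9:-→d10:-→d11:-→d12:-→d13:-→d14:-→d15:-→d16:-→d17:-→d18:-→d19:-→d20:-→d21:-→d22:H2→d23:-→d24:-→d25:-→d26:-→d27:-→d28:-→d29:-  best=H2
  - 232.0.0.0/6 clear@6
  add 221.0.0.0/12 -> H0 at depth 12

== LOOKUPS ==
["H1","H0","H1","H2","H2","H0","H2","H2","H2","H1","H2"]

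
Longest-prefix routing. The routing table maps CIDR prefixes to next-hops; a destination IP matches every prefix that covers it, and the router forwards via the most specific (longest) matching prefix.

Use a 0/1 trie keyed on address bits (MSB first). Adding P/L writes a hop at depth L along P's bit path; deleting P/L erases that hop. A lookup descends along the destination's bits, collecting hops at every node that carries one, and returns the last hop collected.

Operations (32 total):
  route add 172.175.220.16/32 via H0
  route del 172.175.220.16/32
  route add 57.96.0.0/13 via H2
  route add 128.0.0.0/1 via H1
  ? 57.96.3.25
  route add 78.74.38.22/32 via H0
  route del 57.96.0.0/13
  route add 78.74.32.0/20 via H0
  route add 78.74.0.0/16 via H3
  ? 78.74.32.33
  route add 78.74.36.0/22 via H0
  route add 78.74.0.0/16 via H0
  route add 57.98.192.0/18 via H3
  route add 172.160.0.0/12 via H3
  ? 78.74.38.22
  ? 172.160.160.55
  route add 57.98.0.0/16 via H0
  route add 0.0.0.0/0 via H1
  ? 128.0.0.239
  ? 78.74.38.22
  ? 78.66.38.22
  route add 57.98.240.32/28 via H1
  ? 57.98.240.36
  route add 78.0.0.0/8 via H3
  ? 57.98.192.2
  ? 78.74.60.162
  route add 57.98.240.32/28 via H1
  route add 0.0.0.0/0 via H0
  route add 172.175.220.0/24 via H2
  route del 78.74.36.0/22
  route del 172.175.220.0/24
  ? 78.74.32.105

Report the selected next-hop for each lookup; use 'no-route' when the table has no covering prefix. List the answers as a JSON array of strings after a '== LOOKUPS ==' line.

Process each operation:
  + 172.175.220.16/32 (H0) depth=32
  del 172.175.220.16/32 (clear depth 32)
  + 57.96.0.0/13 (H2) depth=13
  + 128.0.0.0/1 (H1) depth=1
  ? 57.96.3.25  path d0:-→d1:-→d2:-→d3:-→d4:-→d5:-→d6:-→d7:-→d8:-→d9:-→d10:-→d11:-→d12:-→d13:H2  best=H2
  + 78.74.38.22/32 (H0) depth=32
  del 57.96.0.0/13 (clear depth 13)
  + 78.74.32.0/20 (H0) depth=20
  + 78.74.0.0/16 (H3) depth=16
  ? 78.74.32.33  path d0:-→d1:-→d2:-→d3:-→d4:-→d5:-→d6:-→d7:-→d8:-→d9:-→d10:-→d11:-→d12:-→d13:-→d14:-→d15:-→d16:H3→d17:-→d18:-→d19:-→d20:H0→d21:-  best=H0
  + 78.74.36.0/22 (H0) depth=22
  + 78.74.0.0/16 (H0) depth=16
  + 57.98.192.0/18 (H3) depth=18
  + 172.160.0.0/12 (H3) depth=12
  ? 78.74.38.22  path d0:-→d1:-→d2:-→d3:-→d4:-→d5:-→d6:-→d7:-→d8:-→d9:-→d10:-→d11:-→d12:-→d13:-→d14:-→d15:-→d16:H0→d17:-→d18:-→d19:-→d20:H0→d21:-→d22:H0→d23:-→d24:-→d25:-→d26:-→d27:-→d28:-→d29:-→d30:-→d31:-→d32:H0  best=H0
  ? 172.160.160.55  path d0:-→d1:H1→d2:-→d3:-→d4:-→d5:-→d6:-→d7:-→d8:-→d9:-→d10:-→d11:-→d12:H3  best=H3
  + 57.98.0.0/16 (H0) depth=16
  + 0.0.0.0/0 (H1) depth=0
  ? 128.0.0.239  path d0:H1→d1:H1→d2:-  best=H1
  ? 78.74.38.22  path d0:H1→d1:-→d2:-→d3:-→d4:-→d5:-→d6:-→d7:-→d8:-→d9:-→d10:-→d11:-→d12:-→d13:-→d14:-→d15:-→d16:H0→d17:-→d18:-→d19:-→d20:H0→d21:-→d22:H0→d23:-→d24:-→d25:-→d26:-→d27:-→d28:-→d29:-→d30:-→d31:-→d32:H0  best=H0
  ? 78.66.38.22  path d0:H1→d1:-→d2:-→d3:-→d4:-→d5:-→d6:-→d7:-→d8:-→d9:-→d10:-→d11:-→d12:-  best=H1
  + 57.98.240.32/28 (H1) depth=28
  ? 57.98.240.36  path d0:H1→d1:-→d2:-→d3:-→d4:-→d5:-→d6:-→d7:-→d8:-→d9:-→d10:-→d11:-→d12:-→d13:-→d14:-→d15:-→d16:H0→d17:-→d18:H3→d19:-→d20:-→d21:-→d22:-→d23:-→d24:-→d25:-→d26:-→d27:-→d28:H1  best=H1
  + 78.0.0.0/8 (H3) depth=8
  ? 57.98.192.2  path d0:H1→d1:-→d2:-→d3:-→d4:-→d5:-→d6:-→d7:-→d8:-→d9:-→d10:-→d11:-→d12:-→d13:-→d14:-→d15:-→d16:H0→d17:-→d18:H3  best=H3
  ? 78.74.60.162  path d0:H1→d1:-→d2:-→d3:-→d4:-→d5:-→d6:-→d7:-→d8:H3→d9:-→d10:-→d11:-→d12:-→d13:-→d14:-→d15:-→d16:H0→d17:-→d18:-→d19:-  best=H0
  + 57.98.240.32/28 (H1) depth=28
  + 0.0.0.0/0 (H0) depth=0
  + 172.175.220.0/24 (H2) depth=24
  del 78.74.36.0/22 (clear depth 22)
  del 172.175.220.0/24 (clear depth 24)
  ? 78.74.32.105  path d0:H0→d1:-→d2:-→d3:-→d4:-→d5:-→d6:-→d7:-→d8:H3→d9:-→d10:-→d11:-→d12:-→d13:-→d14:-→d15:-→d16:H0→d17:-→d18:-→d19:-→d20:H0→d21:-  best=H0

== LOOKUPS ==
["H2","H0","H0","H3","H1","H0","H1","H1","H3","H0","H0"]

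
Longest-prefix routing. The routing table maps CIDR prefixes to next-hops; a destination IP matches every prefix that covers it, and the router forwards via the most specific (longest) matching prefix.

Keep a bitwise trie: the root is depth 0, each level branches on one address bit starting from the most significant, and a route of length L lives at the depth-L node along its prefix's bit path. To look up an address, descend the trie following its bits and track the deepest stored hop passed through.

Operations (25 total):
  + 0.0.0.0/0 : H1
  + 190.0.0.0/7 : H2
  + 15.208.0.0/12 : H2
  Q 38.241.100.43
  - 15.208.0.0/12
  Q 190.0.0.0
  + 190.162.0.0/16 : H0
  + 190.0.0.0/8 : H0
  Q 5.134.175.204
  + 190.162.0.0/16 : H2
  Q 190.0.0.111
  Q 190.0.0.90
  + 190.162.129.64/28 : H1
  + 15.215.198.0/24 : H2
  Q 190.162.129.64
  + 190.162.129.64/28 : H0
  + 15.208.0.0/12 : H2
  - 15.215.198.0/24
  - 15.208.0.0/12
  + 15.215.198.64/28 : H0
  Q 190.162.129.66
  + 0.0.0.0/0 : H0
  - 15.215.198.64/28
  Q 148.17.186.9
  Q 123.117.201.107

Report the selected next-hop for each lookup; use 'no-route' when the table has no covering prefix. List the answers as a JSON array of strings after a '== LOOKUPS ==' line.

Process each operation:
  + 0.0.0.0/0 (H1) depth=0
  + 190.0.0.0/7 (H2) depth=7
  + 15.208.0.0/12 (H2) depth=12
  Q 38.241.100.43: descend 00 ; hops seen [H1] ; pick H1
  del 15.208.0.0/12 (clear depth 12)
  Q 190.0.0.0: descend 1011111 ; hops seen [H1,H2] ; pick H2
  + 190.162.0.0/16 (H0) depth=16
  + 190.0.0.0/8 (H0) depth=8
  Q 5.134.175.204: descend 0000 ; hops seen [H1] ; pick H1
  + 190.162.0.0/16 (H2) depth=16
  Q 190.0.0.111: descend 10111110 ; hops seen [H1,H2,H0] ; pick H0
  Q 190.0.0.90: descend 10111110 ; hops seen [H1,H2,H0] ; pick H0
  + 190.162.129.64/28 (H1) depth=28
  + 15.215.198.0/24 (H2) depth=24
  Q 190.162.129.64: descend 1011111010100010100000010100 ; hops seen [H1,H2,H0,H2,H1] ; pick H1
  + 190.162.129.64/28 (H0) depth=28
  + 15.208.0.0/12 (H2) depth=12
  del 15.215.198.0/24 (clear depth 24)
  del 15.208.0.0/12 (clear depth 12)
  + 15.215.198.64/28 (H0) depth=28
  Q 190.162.129.66: descend 1011111010100010100000010100 ; hops seen [H1,H2,H0,H2,H0] ; pick H0
  + 0.0.0.0/0 (H0) depth=0
  del 15.215.198.64/28 (clear depth 28)
  Q 148.17.186.9: descend 10 ; hops seen [H0] ; pick H0
  Q 123.117.201.107: descend 0 ; hops seen [H0] ; pick H0

== LOOKUPS ==
["H1","H2","H1","H0","H0","H1","H0","H0","H0"]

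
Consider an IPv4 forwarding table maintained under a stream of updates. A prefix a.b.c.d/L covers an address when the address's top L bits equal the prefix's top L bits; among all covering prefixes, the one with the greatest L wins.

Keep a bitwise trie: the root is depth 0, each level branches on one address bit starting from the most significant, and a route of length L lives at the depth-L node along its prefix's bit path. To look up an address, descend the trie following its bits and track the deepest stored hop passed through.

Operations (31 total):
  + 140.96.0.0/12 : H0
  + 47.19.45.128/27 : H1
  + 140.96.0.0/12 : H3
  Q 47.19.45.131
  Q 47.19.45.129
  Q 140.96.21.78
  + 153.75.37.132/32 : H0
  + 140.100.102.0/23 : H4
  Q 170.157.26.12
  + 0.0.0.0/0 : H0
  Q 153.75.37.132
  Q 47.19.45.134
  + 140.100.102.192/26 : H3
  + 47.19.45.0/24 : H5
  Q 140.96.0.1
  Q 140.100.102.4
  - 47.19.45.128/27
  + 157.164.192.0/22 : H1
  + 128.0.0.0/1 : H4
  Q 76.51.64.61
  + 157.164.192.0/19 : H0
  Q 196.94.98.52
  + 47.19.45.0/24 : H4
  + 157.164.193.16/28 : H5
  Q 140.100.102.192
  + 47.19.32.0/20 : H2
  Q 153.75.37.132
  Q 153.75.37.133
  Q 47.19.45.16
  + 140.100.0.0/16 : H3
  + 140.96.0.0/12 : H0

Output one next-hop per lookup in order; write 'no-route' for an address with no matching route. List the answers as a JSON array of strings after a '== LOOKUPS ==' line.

Trace:
  + 140.96.0.0/12 (H0) depth=12
  + 47.19.45.128/27 (H1) depth=27
  + 140.96.0.0/12 (H3) depth=12
  ? 47.19.45.131  path d0:-→d1:-→d2:-→d3:-→d4:-→d5:-→d6:-→d7:-→d8:-→d9:-→d10:-→d11:-→d12:-→d13:-→d14:-→d15:-→d16:-→d17:-→d18:-→d19:-→d20:-→d21:-→d22:-→d23:-→d24:-→d25:-→d26:-→d27:H1  best=H1
  ? 47.19.45.129  path d0:-→d1:-→d2:-→d3:-→d4:-→d5:-→d6:-→d7:-→d8:-→d9:-→d10:-→d11:-→d12:-→d13:-→d14:-→d15:-→d16:-→d17:-→d18:-→d19:-→d20:-→d21:-→d22:-→d23:-→d24:-→d25:-→d26:-→d27:H1  best=H1
  ? 140.96.21.78  path d0:-→d1:-→d2:-→d3:-→d4:-→d5:-→d6:-→d7:-→d8:-→d9:-→d10:-→d11:-→d12:H3  best=H3
  + 153.75.37.132/32 (H0) depth=32
  + 140.100.102.0/23 (H4) depth=23
  ? 170.157.26.12  path d0:-→d1:-→d2:-  best=no-route
  + 0.0.0.0/0 (H0) depth=0
  ? 153.75.37.132  path d0:H0→d1:-→d2:-→d3:-→d4:-→d5:-→d6:-→d7:-→d8:-→d9:-→d10:-→d11:-→d12:-→d13:-→d14:-→d15:-→d16:-→d17:-→d18:-→d19:-→d20:-→d21:-→d22:-→d23:-→d24:-→d25:-→d26:-→d27:-→d28:-→d29:-→d30:-→d31:-→d32:H0  best=H0
  ? 47.19.45.134  path d0:H0→d1:-→d2:-→d3:-→d4:-→d5:-→d6:-→d7:-→d8:-→d9:-→d10:-→d11:-→d12:-→d13:-→d14:-→d15:-→d16:-→d17:-→d18:-→d19:-→d20:-→d21:-→d22:-→d23:-→d24:-→d25:-→d26:-→d27:H1  best=H1
  + 140.100.102.192/26 (H3) depth=26
  + 47.19.45.0/24 (H5) depth=24
  ? 140.96.0.1  path d0:H0→d1:-→d2:-→d3:-→d4:-→d5:-→d6:-→d7:-→d8:-→d9:-→d10:-→d11:-→d12:H3→d13:-  best=H3
  ? 140.100.102.4  path d0:H0→d1:-→d2:-→d3:-→d4:-→d5:-→d6:-→d7:-→d8:-→d9:-→d10:-→d11:-→d12:H3→d13:-→d14:-→d15:-→d16:-→d17:-→d18:-→d19:-→d20:-→d21:-→d22:-→d23:H4→d24:-  best=H4
  - 47.19.45.128/27 clear@27
  + 157.164.192.0/22 (H1) depth=22
  + 128.0.0.0/1 (H4) depth=1
  ? 76.51.64.61  path d0:H0→d1:-  best=H0
  + 157.164.192.0/19 (H0) depth=19
  ? 196.94.98.52  path d0:H0→d1:H4  best=H4
  + 47.19.45.0/24 (H4) depth=24
  + 157.164.193.16/28 (H5) depth=28
  ? 140.100.102.192  path d0:H0→d1:H4→d2:-→d3:-→d4:-→d5:-→d6:-→d7:-→d8:-→d9:-→d10:-→d11:-→d12:H3→d13:-→d14:-→d15:-→d16:-→d17:-→d18:-→d19:-→d20:-→d21:-→d22:-→d23:H4→d24:-→d25:-→d26:H3  best=H3
  + 47.19.32.0/20 (H2) depth=20
  ? 153.75.37.132  path d0:H0→d1:H4→d2:-→d3:-→d4:-→d5:-→d6:-→d7:-→d8:-→d9:-→d10:-→d11:-→d12:-→d13:-→d14:-→d15:-→d16:-→d17:-→d18:-→d19:-→d20:-→d21:-→d22:-→d23:-→d24:-→d25:-→d26:-→d27:-→d28:-→d29:-→d30:-→d31:-→d32:H0  best=H0
  ? 153.75.37.133  path d0:H0→d1:H4→d2:-→d3:-→d4:-→d5:-→d6:-→d7:-→d8:-→d9:-→d10:-→d11:-→d12:-→d13:-→d14:-→d15:-→d16:-→d17:-→d18:-→d19:-→d20:-→d21:-→d22:-→d23:-→d24:-→d25:-→d26:-→d27:-→d28:-→d29:-→d30:-→d31:-  best=H4
  ? 47.19.45.16  path d0:H0→d1:-→d2:-→d3:-→d4:-→d5:-→d6:-→d7:-→d8:-→d9:-→d10:-→d11:-→d12:-→d13:-→d14:-→d15:-→d16:-→d17:-→d18:-→d19:-→d20:H2→d21:-→d22:-→d23:-→d24:H4  best=H4
  + 140.100.0.0/16 (H3) depth=16
  + 140.96.0.0/12 (H0) depth=12

== LOOKUPS ==
["H1","H1","H3","no-route","H0","H1","H3","H4","H0","H4","H3","H0","H4","H4"]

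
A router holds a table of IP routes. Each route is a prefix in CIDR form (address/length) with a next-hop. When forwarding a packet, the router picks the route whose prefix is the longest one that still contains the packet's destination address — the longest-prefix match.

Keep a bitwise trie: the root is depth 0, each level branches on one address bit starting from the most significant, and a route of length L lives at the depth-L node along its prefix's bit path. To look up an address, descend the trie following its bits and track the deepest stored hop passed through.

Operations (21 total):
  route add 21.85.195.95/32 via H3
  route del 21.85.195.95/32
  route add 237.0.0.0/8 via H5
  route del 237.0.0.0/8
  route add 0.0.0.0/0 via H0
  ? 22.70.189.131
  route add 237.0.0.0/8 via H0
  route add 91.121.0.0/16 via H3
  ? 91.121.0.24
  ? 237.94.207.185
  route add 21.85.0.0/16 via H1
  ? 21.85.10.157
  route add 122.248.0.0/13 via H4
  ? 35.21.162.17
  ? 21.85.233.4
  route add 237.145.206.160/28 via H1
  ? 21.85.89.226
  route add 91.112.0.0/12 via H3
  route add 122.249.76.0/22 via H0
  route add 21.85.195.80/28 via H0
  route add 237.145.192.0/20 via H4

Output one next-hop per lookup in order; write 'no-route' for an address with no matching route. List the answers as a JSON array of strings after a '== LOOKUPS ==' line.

Apply in order:
  add 21.85.195.95/32 -> H3 at depth 32
  - 21.85.195.95/32 clear@32
  add 237.0.0.0/8 -> H5 at depth 8
  - 237.0.0.0/8 clear@8
  add 0.0.0.0/0 -> H0 at depth 0
  Q 22.70.189.131: descend 000101 ; hops seen [H0] ; pick H0
  add 237.0.0.0/8 -> H0 at depth 8
  add 91.121.0.0/16 -> H3 at depth 16
  Q 91.121.0.24: descend 0101101101111001 ; hops seen [H0,H3] ; pick H3
  Q 237.94.207.185: descend 11101101 ; hops seen [H0,H0] ; pick H0
  add 21.85.0.0/16 -> H1 at depth 16
  Q 21.85.10.157: descend 0001010101010101 ; hops seen [H0,H1] ; pick H1
  add 122.248.0.0/13 -> H4 at depth 13
  Q 35.21.162.17: descend 00 ; hops seen [H0] ; pick H0
  Q 21.85.233.4: descend 000101010101010111 ; hops seen [H0,H1] ; pick H1
  add 237.145.206.160/28 -> H1 at depth 28
  Q 21.85.89.226: descend 0001010101010101 ; hops seen [H0,H1] ; pick H1
  add 91.112.0.0/12 -> H3 at depth 12
  add 122.249.76.0/22 -> H0 at depth 22
  add 21.85.195.80/28 -> H0 at depth 28
  add 237.145.192.0/20 -> H4 at depth 20

== LOOKUPS ==
["H0","H3","H0","H1","H0","H1","H1"]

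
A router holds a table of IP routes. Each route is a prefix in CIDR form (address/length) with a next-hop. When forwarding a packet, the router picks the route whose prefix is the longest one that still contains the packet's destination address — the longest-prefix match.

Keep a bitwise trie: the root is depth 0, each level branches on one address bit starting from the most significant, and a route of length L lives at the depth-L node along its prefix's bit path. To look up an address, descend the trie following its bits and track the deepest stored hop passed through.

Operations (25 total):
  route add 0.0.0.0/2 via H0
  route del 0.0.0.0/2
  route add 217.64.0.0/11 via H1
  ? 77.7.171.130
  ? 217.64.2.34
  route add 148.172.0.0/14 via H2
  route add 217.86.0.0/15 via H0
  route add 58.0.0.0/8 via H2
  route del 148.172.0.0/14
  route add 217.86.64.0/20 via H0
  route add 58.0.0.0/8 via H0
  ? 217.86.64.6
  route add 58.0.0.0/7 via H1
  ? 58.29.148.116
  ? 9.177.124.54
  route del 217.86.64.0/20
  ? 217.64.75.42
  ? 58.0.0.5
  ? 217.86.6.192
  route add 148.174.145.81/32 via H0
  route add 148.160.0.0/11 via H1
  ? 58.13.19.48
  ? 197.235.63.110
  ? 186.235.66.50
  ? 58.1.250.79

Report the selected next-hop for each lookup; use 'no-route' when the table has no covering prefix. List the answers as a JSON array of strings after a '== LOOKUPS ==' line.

Trace:
  + 0.0.0.0/2 (H0) depth=2
  del 0.0.0.0/2 (clear depth 2)
  + 217.64.0.0/11 (H1) depth=11
  Q 77.7.171.130: descend 0 ; hops seen [∅] ; pick no-route
  Q 217.64.2.34: descend 11011001010 ; hops seen [H1] ; pick H1
  + 148.172.0.0/14 (H2) depth=14
  + 217.86.0.0/15 (H0) depth=15
  + 58.0.0.0/8 (H2) depth=8
  del 148.172.0.0/14 (clear depth 14)
  + 217.86.64.0/20 (H0) depth=20
  + 58.0.0.0/8 (H0) depth=8
  Q 217.86.64.6: descend 11011001010101100100 ; hops seen [H1,H0,H0] ; pick H0
  + 58.0.0.0/7 (H1) depth=7
  Q 58.29.148.116: descend 00111010 ; hops seen [H1,H0] ; pick H0
  Q 9.177.124.54: descend 00 ; hops seen [∅] ; pick no-route
  del 217.86.64.0/20 (clear depth 20)
  Q 217.64.75.42: descend 11011001010 ; hops seen [H1] ; pick H1
  Q 58.0.0.5: descend 00111010 ; hops seen [H1,H0] ; pick H0
  Q 217.86.6.192: descend 11011001010101100 ; hops seen [H1,H0] ; pick H0
  + 148.174.145.81/32 (H0) depth=32
  + 148.160.0.0/11 (H1) depth=11
  Q 58.13.19.48: descend 00111010 ; hops seen [H1,H0] ; pick H0
  Q 197.235.63.110: descend 110 ; hops seen [∅] ; pick no-route
  Q 186.235.66.50: descend 10 ; hops seen [∅] ; pick no-route
  Q 58.1.250.79: descend 00111010 ; hops seen [H1,H0] ; pick H0

== LOOKUPS ==
["no-route","H1","H0","H0","no-route","H1","H0","H0","H0","no-route","no-route","H0"]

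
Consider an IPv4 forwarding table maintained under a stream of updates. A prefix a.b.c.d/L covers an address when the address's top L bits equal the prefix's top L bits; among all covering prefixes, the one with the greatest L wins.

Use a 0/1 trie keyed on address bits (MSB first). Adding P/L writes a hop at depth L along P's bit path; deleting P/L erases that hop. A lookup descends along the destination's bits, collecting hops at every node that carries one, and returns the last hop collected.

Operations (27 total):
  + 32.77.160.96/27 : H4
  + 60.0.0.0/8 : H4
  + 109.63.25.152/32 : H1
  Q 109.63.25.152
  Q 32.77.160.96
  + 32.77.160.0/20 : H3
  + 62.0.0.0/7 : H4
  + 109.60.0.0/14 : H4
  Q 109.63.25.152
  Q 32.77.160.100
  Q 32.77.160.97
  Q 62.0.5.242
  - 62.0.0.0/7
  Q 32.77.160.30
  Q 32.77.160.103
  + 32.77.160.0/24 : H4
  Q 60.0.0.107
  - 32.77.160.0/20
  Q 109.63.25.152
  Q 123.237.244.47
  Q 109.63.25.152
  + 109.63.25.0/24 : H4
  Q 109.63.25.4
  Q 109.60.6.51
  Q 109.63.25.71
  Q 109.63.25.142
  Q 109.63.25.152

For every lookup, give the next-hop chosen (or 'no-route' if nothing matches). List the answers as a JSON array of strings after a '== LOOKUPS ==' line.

Apply in order:
  add 32.77.160.96/27 -> H4 at depth 27
  add 60.0.0.0/8 -> H4 at depth 8
  add 109.63.25.152/32 -> H1 at depth 32
  lookup 109.63.25.152: bits 01101101001111110001100110011000 walk d0:-→d1:-→d2:-→d3:-→d4:-→d5:-→d6:-→d7:-→d8:-→d9:-→d10:-→d11:-→d12:-→d13:-→d14:-→d15:-→d16:-→d17:-→d18:-→d19:-→d20:-→d21:-→d22:-→d23:-→d24:-→d25:-→d26:-→d27:-→d28:-→d29:-→d30:-→d31:-→d32:H1 -> H1
  lookup 32.77.160.96: bits 001000000100110110100000011 walk d0:-→d1:-→d2:-→d3:-→d4:-→d5:-→d6:-→d7:-→d8:-→d9:-→d10:-→d11:-→d12:-→d13:-→d14:-→d15:-→d16:-→d17:-→d18:-→d19:-→d20:-→d21:-→d22:-→d23:-→d24:-→d25:-→d26:-→d27:H4 -> H4
  add 32.77.160.0/20 -> H3 at depth 20
  add 62.0.0.0/7 -> H4 at depth 7
  add 109.60.0.0/14 -> H4 at depth 14
  lookup 109.63.25.152: bits 01101101001111110001100110011000 walk d0:-→d1:-→d2:-→d3:-→d4:-→d5:-→d6:-→d7:-→d8:-→d9:-→d10:-→d11:-→d12:-→d13:-→d14:H4→d15:-→d16:-→d17:-→d18:-→d19:-→d20:-→d21:-→d22:-→d23:-→d24:-→d25:-→d26:-→d27:-→d28:-→d29:-→d30:-→d31:-→d32:H1 -> H1
  lookup 32.77.160.100: bits 001000000100110110100000011 walk d0:-→d1:-→d2:-→d3:-→d4:-→d5:-→d6:-→d7:-→d8:-→d9:-→d10:-→d11:-→d12:-→d13:-→d14:-→d15:-→d16:-→d17:-→d18:-→d19:-→d20:H3→d21:-→d22:-→d23:-→d24:-→d25:-→d26:-→d27:H4 -> H4
  lookup 32.77.160.97: bits 001000000100110110100000011 walk d0:-→d1:-→d2:-→d3:-→d4:-→d5:-→d6:-→d7:-→d8:-→d9:-→d10:-→d11:-→d12:-→d13:-→d14:-→d15:-→d16:-→d17:-→d18:-→d19:-→d20:H3→d21:-→d22:-→d23:-→d24:-→d25:-→d26:-→d27:H4 -> H4
  lookup 62.0.5.242: bits 0011111 walk d0:-→d1:-→d2:-→d3:-→d4:-→d5:-→d6:-→d7:H4 -> H4
  - 62.0.0.0/7 clear@7
  lookup 32.77.160.30: bits 0010000001001101101000000 walk d0:-→d1:-→d2:-→d3:-→d4:-→d5:-→d6:-→d7:-→d8:-→d9:-→d10:-→d11:-→d12:-→d13:-→d14:-→d15:-→d16:-→d17:-→d18:-→d19:-→d20:H3→d21:-→d22:-→d23:-→d24:-→d25:- -> H3
  lookup 32.77.160.103: bits 001000000100110110100000011 walk d0:-→d1:-→d2:-→d3:-→d4:-→d5:-→d6:-→d7:-→d8:-→d9:-→d10:-→d11:-→d12:-→d13:-→d14:-→d15:-→d16:-→d17:-→d18:-→d19:-→d20:H3→d21:-→d22:-→d23:-→d24:-→d25:-→d26:-→d27:H4 -> H4
  add 32.77.160.0/24 -> H4 at depth 24
  lookup 60.0.0.107: bits 00111100 walk d0:-→d1:-→d2:-→d3:-→d4:-→d5:-→d6:-→d7:-→d8:H4 -> H4
  - 32.77.160.0/20 clear@20
  lookup 109.63.25.152: bits 01101101001111110001100110011000 walk d0:-→d1:-→d2:-→d3:-→d4:-→d5:-→d6:-→d7:-→d8:-→d9:-→d10:-→d11:-→d12:-→d13:-→d14:H4→d15:-→d16:-→d17:-→d18:-→d19:-→d20:-→d21:-→d22:-→d23:-→d24:-→d25:-→d26:-→d27:-→d28:-→d29:-→d30:-→d31:-→d32:H1 -> H1
  lookup 123.237.244.47: bits 011 walk d0:-→d1:-→d2:-→d3:- -> no-route
  lookup 109.63.25.152: bits 01101101001111110001100110011000 walk d0:-→d1:-→d2:-→d3:-→d4:-→d5:-→d6:-→d7:-→d8:-→d9:-→d10:-→d11:-→d12:-→d13:-→d14:H4→d15:-→d16:-→d17:-→d18:-→d19:-→d20:-→d21:-→d22:-→d23:-→d24:-→d25:-→d26:-→d27:-→d28:-→d29:-→d30:-→d31:-→d32:H1 -> H1
  add 109.63.25.0/24 -> H4 at depth 24
  lookup 109.63.25.4: bits 011011010011111100011001 walk d0:-→d1:-→d2:-→d3:-→d4:-→d5:-→d6:-→d7:-→d8:-→d9:-→d10:-→d11:-→d12:-→d13:-→d14:H4→d15:-→d16:-→d17:-→d18:-→d19:-→d20:-→d21:-→d22:-→d23:-→d24:H4 -> H4
  lookup 109.60.6.51: bits 01101101001111 walk d0:-→d1:-→d2:-→d3:-→d4:-→d5:-→d6:-→d7:-→d8:-→d9:-→d10:-→d11:-→d12:-→d13:-→d14:H4 -> H4
  lookup 109.63.25.71: bits 011011010011111100011001 walk d0:-→d1:-→d2:-→d3:-→d4:-→d5:-→d6:-→d7:-→d8:-→d9:-→d10:-→d11:-→d12:-→d13:-→d14:H4→d15:-→d16:-→d17:-→d18:-→d19:-→d20:-→d21:-→d22:-→d23:-→d24:H4 -> H4
  lookup 109.63.25.142: bits 011011010011111100011001100 walk d0:-→d1:-→d2:-→d3:-→d4:-→d5:-→d6:-→d7:-→d8:-→d9:-→d10:-→d11:-→d12:-→d13:-→d14:H4→d15:-→d16:-→d17:-→d18:-→d19:-→d20:-→d21:-→d22:-→d23:-→d24:H4→d25:-→d26:-→d27:- -> H4
  lookup 109.63.25.152: bits 01101101001111110001100110011000 walk d0:-→d1:-→d2:-→d3:-→d4:-→d5:-→d6:-→d7:-→d8:-→d9:-→d10:-→d11:-→d12:-→d13:-→d14:H4→d15:-→d16:-→d17:-→d18:-→d19:-→d20:-→d21:-→d22:-→d23:-→d24:H4→d25:-→d26:-→d27:-→d28:-→d29:-→d30:-→d31:-→d32:H1 -> H1

== LOOKUPS ==
["H1","H4","H1","H4","H4","H4","H3","H4","H4","H1","no-route","H1","H4","H4","H4","H4","H1"]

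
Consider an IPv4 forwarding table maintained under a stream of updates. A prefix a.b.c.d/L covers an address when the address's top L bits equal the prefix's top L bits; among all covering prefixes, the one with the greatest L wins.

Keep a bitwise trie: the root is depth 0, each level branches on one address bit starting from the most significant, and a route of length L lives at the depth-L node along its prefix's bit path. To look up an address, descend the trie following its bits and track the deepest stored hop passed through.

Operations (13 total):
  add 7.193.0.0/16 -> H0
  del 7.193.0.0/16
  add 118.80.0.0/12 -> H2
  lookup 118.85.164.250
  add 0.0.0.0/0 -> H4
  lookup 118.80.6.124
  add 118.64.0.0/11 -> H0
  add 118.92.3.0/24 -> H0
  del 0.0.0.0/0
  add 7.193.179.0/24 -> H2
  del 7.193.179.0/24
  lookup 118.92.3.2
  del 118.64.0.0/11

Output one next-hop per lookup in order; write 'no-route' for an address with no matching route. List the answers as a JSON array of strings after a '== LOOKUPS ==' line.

Apply in order:
  + 7.193.0.0/16 (H0) depth=16
  del 7.193.0.0/16 (clear depth 16)
  + 118.80.0.0/12 (H2) depth=12
  lookup 118.85.164.250: bits 011101100101 walk d0:-→d1:-→d2:-→d3:-→d4:-→d5:-→d6:-→d7:-→d8:-→d9:-→d10:-→d11:-→d12:H2 -> H2
  + 0.0.0.0/0 (H4) depth=0
  lookup 118.80.6.124: bits 011101100101 walk d0:H4→d1:-→d2:-→d3:-→d4:-→d5:-→d6:-→d7:-→d8:-→d9:-→d10:-→d11:-→d12:H2 -> H2
  + 118.64.0.0/11 (H0) depth=11
  + 118.92.3.0/24 (H0) depth=24
  del 0.0.0.0/0 (clear depth 0)
  + 7.193.179.0/24 (H2) depth=24
  del 7.193.179.0/24 (clear depth 24)
  lookup 118.92.3.2: bits 011101100101110000000011 walk d0:-→d1:-→d2:-→d3:-→d4:-→d5:-→d6:-→d7:-→d8:-→d9:-→d10:-→d11:H0→d12:H2→d13:-→d14:-→d15:-→d16:-→d17:-→d18:-→d19:-→d20:-→d21:-→d22:-→d23:-→d24:H0 -> H0
  del 118.64.0.0/11 (clear depth 11)

== LOOKUPS ==
["H2","H2","H0"]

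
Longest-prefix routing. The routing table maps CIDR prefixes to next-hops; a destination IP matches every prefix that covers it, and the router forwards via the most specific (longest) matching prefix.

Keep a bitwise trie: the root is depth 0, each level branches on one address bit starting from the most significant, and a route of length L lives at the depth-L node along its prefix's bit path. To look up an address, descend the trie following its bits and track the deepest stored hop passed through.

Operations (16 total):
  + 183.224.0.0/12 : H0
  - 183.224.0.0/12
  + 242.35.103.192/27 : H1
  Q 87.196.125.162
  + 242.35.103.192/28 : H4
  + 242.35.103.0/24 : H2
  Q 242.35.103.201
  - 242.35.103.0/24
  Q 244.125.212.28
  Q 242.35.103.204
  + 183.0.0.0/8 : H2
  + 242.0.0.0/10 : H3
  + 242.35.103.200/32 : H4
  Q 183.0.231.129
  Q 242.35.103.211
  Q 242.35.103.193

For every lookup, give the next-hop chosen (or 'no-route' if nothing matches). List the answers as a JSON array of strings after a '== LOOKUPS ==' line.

Apply in order:
  + 183.224.0.0/12 (H0) depth=12
  - 183.224.0.0/12 clear@12
  + 242.35.103.192/27 (H1) depth=27
  lookup 87.196.125.162: bits ε walk d0:- -> no-route
  + 242.35.103.192/28 (H4) depth=28
  + 242.35.103.0/24 (H2) depth=24
  lookup 242.35.103.201: bits 1111001000100011011001111100 walk d0:-→d1:-→d2:-→d3:-→d4:-→d5:-→d6:-→d7:-→d8:-→d9:-→d10:-→d11:-→d12:-→d13:-→d14:-→d15:-→d16:-→d17:-→d18:-→d19:-→d20:-→d21:-→d22:-→d23:-→d24:H2→d25:-→d26:-→d27:H1→d28:H4 -> H4
  - 242.35.103.0/24 clear@24
  lookup 244.125.212.28: bits 11110 walk d0:-→d1:-→d2:-→d3:-→d4:-→d5:- -> no-route
  lookup 242.35.103.204: bits 1111001000100011011001111100 walk d0:-→d1:-→d2:-→d3:-→d4:-→d5:-→d6:-→d7:-→d8:-→d9:-→d10:-→d11:-→d12:-→d13:-→d14:-→d15:-→d16:-→d17:-→d18:-→d19:-→d20:-→d21:-→d22:-→d23:-→d24:-→d25:-→d26:-→d27:H1→d28:H4 -> H4
  + 183.0.0.0/8 (H2) depth=8
  + 242.0.0.0/10 (H3) depth=10
  + 242.35.103.200/32 (H4) depth=32
  lookup 183.0.231.129: bits 10110111 walk d0:-→d1:-→d2:-→d3:-→d4:-→d5:-→d6:-→d7:-→d8:H2 -> H2
  lookup 242.35.103.211: bits 111100100010001101100111110 walk d0:-→d1:-→d2:-→d3:-→d4:-→d5:-→d6:-→d7:-→d8:-→d9:-→d10:H3→d11:-→d12:-→d13:-→d14:-→d15:-→d16:-→d17:-→d18:-→d19:-→d20:-→d21:-→d22:-→d23:-→d24:-→d25:-→d26:-→d27:H1 -> H1
  lookup 242.35.103.193: bits 1111001000100011011001111100 walk d0:-→d1:-→d2:-→d3:-→d4:-→d5:-→d6:-→d7:-→d8:-→d9:-→d10:H3→d11:-→d12:-→d13:-→d14:-→d15:-→d16:-→d17:-→d18:-→d19:-→d20:-→d21:-→d22:-→d23:-→d24:-→d25:-→d26:-→d27:H1→d28:H4 -> H4

== LOOKUPS ==
["no-route","H4","no-route","H4","H2","H1","H4"]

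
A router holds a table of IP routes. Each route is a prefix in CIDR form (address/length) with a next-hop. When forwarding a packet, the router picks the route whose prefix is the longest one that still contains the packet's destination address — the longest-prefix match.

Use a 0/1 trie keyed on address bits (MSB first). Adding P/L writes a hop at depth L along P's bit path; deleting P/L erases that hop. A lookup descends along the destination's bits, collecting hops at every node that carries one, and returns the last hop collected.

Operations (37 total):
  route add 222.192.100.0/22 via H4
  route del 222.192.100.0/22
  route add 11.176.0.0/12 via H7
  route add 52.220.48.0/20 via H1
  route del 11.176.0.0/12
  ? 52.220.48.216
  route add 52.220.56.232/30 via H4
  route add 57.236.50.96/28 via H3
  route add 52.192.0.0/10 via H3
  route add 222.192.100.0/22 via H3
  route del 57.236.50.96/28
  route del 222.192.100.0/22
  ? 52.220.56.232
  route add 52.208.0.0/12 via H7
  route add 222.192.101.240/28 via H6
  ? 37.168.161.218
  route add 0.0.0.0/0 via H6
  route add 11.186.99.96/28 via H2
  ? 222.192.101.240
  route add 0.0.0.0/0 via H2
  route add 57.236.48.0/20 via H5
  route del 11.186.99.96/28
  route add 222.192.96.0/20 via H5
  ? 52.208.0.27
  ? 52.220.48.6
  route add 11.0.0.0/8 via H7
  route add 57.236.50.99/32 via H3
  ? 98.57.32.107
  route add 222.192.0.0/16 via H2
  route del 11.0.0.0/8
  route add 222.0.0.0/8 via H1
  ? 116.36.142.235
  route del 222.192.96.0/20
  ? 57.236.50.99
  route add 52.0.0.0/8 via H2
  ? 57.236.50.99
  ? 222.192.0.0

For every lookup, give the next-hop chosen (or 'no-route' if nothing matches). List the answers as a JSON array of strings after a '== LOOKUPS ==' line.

Trace:
  add 222.192.100.0/22 -> H4 at depth 22
  - 222.192.100.0/22 clear@22
  add 11.176.0.0/12 -> H7 at depth 12
  add 52.220.48.0/20 -> H1 at depth 20
  - 11.176.0.0/12 clear@12
  Q 52.220.48.216: descend 00110100110111000011 ; hops seen [H1] ; pick H1
  add 52.220.56.232/30 -> H4 at depth 30
  add 57.236.50.96/28 -> H3 at depth 28
  add 52.192.0.0/10 -> H3 at depth 10
  add 222.192.100.0/22 -> H3 at depth 22
  - 57.236.50.96/28 clear@28
  - 222.192.100.0/22 clear@22
  Q 52.220.56.232: descend 001101001101110000111000111010 ; hops seen [H3,H1,H4] ; pick H4
  add 52.208.0.0/12 -> H7 at depth 12
  add 222.192.101.240/28 -> H6 at depth 28
  Q 37.168.161.218: descend 001 ; hops seen [∅] ; pick no-route
  add 0.0.0.0/0 -> H6 at depth 0
  add 11.186.99.96/28 -> H2 at depth 28
  Q 222.192.101.240: descend 1101111011000000011001011111 ; hops seen [H6,H6] ; pick H6
  add 0.0.0.0/0 -> H2 at depth 0
  add 57.236.48.0/20 -> H5 at depth 20
  - 11.186.99.96/28 clear@28
  add 222.192.96.0/20 -> H5 at depth 20
  Q 52.208.0.27: descend 001101001101 ; hops seen [H2,H3,H7] ; pick H7
  Q 52.220.48.6: descend 00110100110111000011 ; hops seen [H2,H3,H7,H1] ; pick H1
  add 11.0.0.0/8 -> H7 at depth 8
  add 57.236.50.99/32 -> H3 at depth 32
  Q 98.57.32.107: descend 0 ; hops seen [H2] ; pick H2
  add 222.192.0.0/16 -> H2 at depth 16
  - 11.0.0.0/8 clear@8
  add 222.0.0.0/8 -> H1 at depth 8
  Q 116.36.142.235: descend 0 ; hops seen [H2] ; pick H2
  - 222.192.96.0/20 clear@20
  Q 57.236.50.99: descend 00111001111011000011001001100011 ; hops seen [H2,H5,H3] ; pick H3
  add 52.0.0.0/8 -> H2 at depth 8
  Q 57.236.50.99: descend 00111001111011000011001001100011 ; hops seen [H2,H5,H3] ; pick H3
  Q 222.192.0.0: descend 11011110110000000 ; hops seen [H2,H1,H2] ; pick H2

== LOOKUPS ==
["H1","H4","no-route","H6","H7","H1","H2","H2","H3","H3","H2"]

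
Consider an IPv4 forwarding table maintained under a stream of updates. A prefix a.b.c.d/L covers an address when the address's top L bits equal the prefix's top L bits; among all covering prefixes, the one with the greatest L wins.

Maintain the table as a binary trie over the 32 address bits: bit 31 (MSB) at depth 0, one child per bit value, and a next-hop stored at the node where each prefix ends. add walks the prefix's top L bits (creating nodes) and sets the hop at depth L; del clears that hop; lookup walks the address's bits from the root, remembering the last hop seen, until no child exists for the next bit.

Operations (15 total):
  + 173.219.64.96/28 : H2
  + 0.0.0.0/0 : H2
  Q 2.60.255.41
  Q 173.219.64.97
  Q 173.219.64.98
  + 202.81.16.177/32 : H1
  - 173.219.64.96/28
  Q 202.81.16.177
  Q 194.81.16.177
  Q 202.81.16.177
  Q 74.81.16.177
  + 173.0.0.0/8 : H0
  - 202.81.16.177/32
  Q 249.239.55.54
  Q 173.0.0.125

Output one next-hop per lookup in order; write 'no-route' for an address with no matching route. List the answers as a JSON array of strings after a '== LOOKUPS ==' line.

Process each operation:
  add 173.219.64.96/28 -> H2 at depth 28
  add 0.0.0.0/0 -> H2 at depth 0
  ? 2.60.255.41  path d0:H2  best=H2
  ? 173.219.64.97  path d0:H2→d1:-→d2:-→d3:-→d4:-→d5:-→d6:-→d7:-→d8:-→d9:-→d10:-→d11:-→d12:-→d13:-→d14:-→d15:-→d16:-→d17:-→d18:-→d19:-→d20:-→d21:-→d22:-→d23:-→d24:-→d25:-→d26:-→d27:-→d28:H2  best=H2
  ? 173.219.64.98  path d0:H2→d1:-→d2:-→d3:-→d4:-→d5:-→d6:-→d7:-→d8:-→d9:-→d10:-→d11:-→d12:-→d13:-→d14:-→d15:-→d16:-→d17:-→d18:-→d19:-→d20:-→d21:-→d22:-→d23:-→d24:-→d25:-→d26:-→d27:-→d28:H2  best=H2
  add 202.81.16.177/32 -> H1 at depth 32
  - 173.219.64.96/28 clear@28
  ? 202.81.16.177  path d0:H2→d1:-→d2:-→d3:-→d4:-→d5:-→d6:-→d7:-→d8:-→d9:-→d10:-→d11:-→d12:-→d13:-→d14:-→d15:-→d16:-→d17:-→d18:-→d19:-→d20:-→d21:-→d22:-→d23:-→d24:-→d25:-→d26:-→d27:-→d28:-→d29:-→d30:-→d31:-→d32:H1  best=H1
  ? 194.81.16.177  path d0:H2→d1:-→d2:-→d3:-→d4:-  best=H2
  ? 202.81.16.177  path d0:H2→d1:-→d2:-→d3:-→d4:-→d5:-→d6:-→d7:-→d8:-→d9:-→d10:-→d11:-→d12:-→d13:-→d14:-→d15:-→d16:-→d17:-→d18:-→d19:-→d20:-→d21:-→d22:-→d23:-→d24:-→d25:-→d26:-→d27:-→d28:-→d29:-→d30:-→d31:-→d32:H1  best=H1
  ? 74.81.16.177  path d0:H2  best=H2
  add 173.0.0.0/8 -> H0 at depth 8
  - 202.81.16.177/32 clear@32
  ? 249.239.55.54  path d0:H2→d1:-→d2:-  best=H2
  ? 173.0.0.125  path d0:H2→d1:-→d2:-→d3:-→d4:-→d5:-→d6:-→d7:-→d8:H0  best=H0

== LOOKUPS ==
["H2","H2","H2","H1","H2","H1","H2","H2","H0"]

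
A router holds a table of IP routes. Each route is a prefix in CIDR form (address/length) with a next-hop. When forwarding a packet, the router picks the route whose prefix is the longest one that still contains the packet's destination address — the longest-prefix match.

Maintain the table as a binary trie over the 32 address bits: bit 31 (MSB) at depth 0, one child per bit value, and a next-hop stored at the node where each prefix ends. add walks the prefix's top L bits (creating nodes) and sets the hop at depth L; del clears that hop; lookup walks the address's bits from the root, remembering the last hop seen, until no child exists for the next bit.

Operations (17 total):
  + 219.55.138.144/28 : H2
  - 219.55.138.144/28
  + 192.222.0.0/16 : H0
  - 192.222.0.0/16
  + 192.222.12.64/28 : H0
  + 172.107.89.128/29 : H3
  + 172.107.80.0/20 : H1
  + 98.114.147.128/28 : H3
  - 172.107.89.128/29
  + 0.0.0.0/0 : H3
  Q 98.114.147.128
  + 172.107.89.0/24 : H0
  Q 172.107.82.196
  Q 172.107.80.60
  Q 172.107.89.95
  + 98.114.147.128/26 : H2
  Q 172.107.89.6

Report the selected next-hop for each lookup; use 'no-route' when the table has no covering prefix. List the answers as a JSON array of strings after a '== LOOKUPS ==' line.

Process each operation:
  add 219.55.138.144/28 -> H2 at depth 28
  - 219.55.138.144/28 clear@28
  add 192.222.0.0/16 -> H0 at depth 16
  - 192.222.0.0/16 clear@16
  add 192.222.12.64/28 -> H0 at depth 28
  add 172.107.89.128/29 -> H3 at depth 29
  add 172.107.80.0/20 -> H1 at depth 20
  add 98.114.147.128/28 -> H3 at depth 28
  - 172.107.89.128/29 clear@29
  add 0.0.0.0/0 -> H3 at depth 0
  lookup 98.114.147.128: bits 0110001001110010100100111000 walk d0:H3→d1:-→d2:-→d3:-→d4:-→d5:-→d6:-→d7:-→d8:-→d9:-→d10:-→d11:-→d12:-→d13:-→d14:-→d15:-→d16:-→d17:-→d18:-→d19:-→d20:-→d21:-→d22:-→d23:-→d24:-→d25:-→d26:-→d27:-→d28:H3 -> H3
  add 172.107.89.0/24 -> H0 at depth 24
  lookup 172.107.82.196: bits 10101100011010110101 walk d0:H3→d1:-→d2:-→d3:-→d4:-→d5:-→d6:-→d7:-→d8:-→d9:-→d10:-→d11:-→d12:-→d13:-→d14:-→d15:-→d16:-→d17:-→d18:-→d19:-→d20:H1 -> H1
  lookup 172.107.80.60: bits 10101100011010110101 walk d0:H3→d1:-→d2:-→d3:-→d4:-→d5:-→d6:-→d7:-→d8:-→d9:-→d10:-→d11:-→d12:-→d13:-→d14:-→d15:-→d16:-→d17:-→d18:-→d19:-→d20:H1 -> H1
  lookup 172.107.89.95: bits 101011000110101101011001 walk d0:H3→d1:-→d2:-→d3:-→d4:-→d5:-→d6:-→d7:-→d8:-→d9:-→d10:-→d11:-→d12:-→d13:-→d14:-→d15:-→d16:-→d17:-→d18:-→d19:-→d20:H1→d21:-→d22:-→d23:-→d24:H0 -> H0
  add 98.114.147.128/26 -> H2 at depth 26
  lookup 172.107.89.6: bits 101011000110101101011001 walk d0:H3→d1:-→d2:-→d3:-→d4:-→d5:-→d6:-→d7:-→d8:-→d9:-→d10:-→d11:-→d12:-→d13:-→d14:-→d15:-→d16:-→d17:-→d18:-→d19:-→d20:H1→d21:-→d22:-→d23:-→d24:H0 -> H0

== LOOKUPS ==
["H3","H1","H1","H0","H0"]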